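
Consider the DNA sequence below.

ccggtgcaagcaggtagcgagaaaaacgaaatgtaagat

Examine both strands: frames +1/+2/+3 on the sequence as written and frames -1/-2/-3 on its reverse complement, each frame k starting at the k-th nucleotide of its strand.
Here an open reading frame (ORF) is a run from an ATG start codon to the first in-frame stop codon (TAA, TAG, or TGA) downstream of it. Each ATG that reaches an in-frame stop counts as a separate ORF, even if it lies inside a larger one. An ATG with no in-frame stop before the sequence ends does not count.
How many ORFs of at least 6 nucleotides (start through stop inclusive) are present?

Reverse complement (5'→3'): ATCTTACATTTCGTTTTTCTCGCTACCTGCTTGCACCGG
Frame +1: CCG GTG CAA GCA GGT AGC GAG AAA AAC GAA ATG TAA GAT — ATG at 31, stop TAA at 34 → 6 nt.
Frame +2: CGG TGC AAG CAG GTA GCG AGA AAA ACG AAA TGT AAG — no ATG→stop ORF.
Frame +3: GGT GCA AGC AGG TAG CGA GAA AAA CGA AAT GTA AGA — no ATG→stop ORF.
Frame -1: ATC TTA CAT TTC GTT TTT CTC GCT ACC TGC TTG CAC CGG — no ATG→stop ORF.
Frame -2: TCT TAC ATT TCG TTT TTC TCG CTA CCT GCT TGC ACC — no ATG→stop ORF.
Frame -3: CTT ACA TTT CGT TTT TCT CGC TAC CTG CTT GCA CCG — no ATG→stop ORF.
ORFs ≥ 6 nucleotides: frame +1 31–36 (6 nucleotides). Count = 1.

1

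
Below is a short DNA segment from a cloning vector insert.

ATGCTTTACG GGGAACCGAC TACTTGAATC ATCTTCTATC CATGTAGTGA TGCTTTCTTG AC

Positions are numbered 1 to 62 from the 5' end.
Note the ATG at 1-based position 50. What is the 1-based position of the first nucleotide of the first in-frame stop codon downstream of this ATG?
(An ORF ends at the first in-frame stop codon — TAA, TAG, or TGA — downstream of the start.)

59

Codons from position 50: ATG (50–52), CTT (53–55), TCT (56–58), TGA (59–61).
TGA is a stop codon; it begins at position 59.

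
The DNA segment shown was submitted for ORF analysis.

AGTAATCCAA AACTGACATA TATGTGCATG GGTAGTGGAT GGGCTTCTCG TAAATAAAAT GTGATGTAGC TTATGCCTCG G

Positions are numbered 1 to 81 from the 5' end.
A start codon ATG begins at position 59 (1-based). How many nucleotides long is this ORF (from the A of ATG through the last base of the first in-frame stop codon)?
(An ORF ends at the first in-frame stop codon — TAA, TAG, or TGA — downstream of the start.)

6

Codons from position 59: ATG (59–61), TGA (62–64).
TGA is the first in-frame stop; ORF spans 59–64, 6 nucleotides.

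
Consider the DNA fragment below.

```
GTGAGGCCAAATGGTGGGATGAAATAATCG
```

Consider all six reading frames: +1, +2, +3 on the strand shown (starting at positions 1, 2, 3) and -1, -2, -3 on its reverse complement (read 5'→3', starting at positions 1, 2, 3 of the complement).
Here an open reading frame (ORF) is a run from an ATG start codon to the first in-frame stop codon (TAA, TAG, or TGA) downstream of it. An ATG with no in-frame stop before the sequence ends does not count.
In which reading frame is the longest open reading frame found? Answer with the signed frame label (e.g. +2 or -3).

Reverse complement (5'→3'): CGATTATTTCATCCCACCATTTGGCCTCAC
Frame +1: GTG AGG CCA AAT GGT GGG ATG AAA TAA TCG — ATG at 19, stop TAA at 25 → 9 nt.
Frame +2: TGA GGC CAA ATG GTG GGA TGA AAT AAT — ATG at 11, stop TGA at 20 → 12 nt.
Frame +3: GAG GCC AAA TGG TGG GAT GAA ATA ATC — no ATG→stop ORF.
Frame -1: CGA TTA TTT CAT CCC ACC ATT TGG CCT CAC — no ATG→stop ORF.
Frame -2: GAT TAT TTC ATC CCA CCA TTT GGC CTC — no ATG→stop ORF.
Frame -3: ATT ATT TCA TCC CAC CAT TTG GCC TCA — no ATG→stop ORF.
Longest ORF is 12 nt in frame +2 (positions 11–22).

+2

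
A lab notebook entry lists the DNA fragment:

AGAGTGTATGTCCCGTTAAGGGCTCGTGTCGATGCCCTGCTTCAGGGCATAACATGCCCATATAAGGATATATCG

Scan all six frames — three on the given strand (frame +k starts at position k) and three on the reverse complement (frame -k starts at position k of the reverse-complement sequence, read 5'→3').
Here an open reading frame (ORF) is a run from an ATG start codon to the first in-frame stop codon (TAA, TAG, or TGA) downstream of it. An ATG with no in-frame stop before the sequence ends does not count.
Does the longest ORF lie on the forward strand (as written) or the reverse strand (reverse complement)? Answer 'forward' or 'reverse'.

forward

Reverse complement (5'→3'): CGATATATCCTTATATGGGCATGTTATGCCCTGAAGCAGGGCATCGACACGAGCCCTTAACGGGACATACACTCT
Frame +1: AGA GTG TAT GTC CCG TTA AGG GCT CGT GTC GAT GCC CTG CTT CAG GGC ATA ACA TGC CCA TAT AAG GAT ATA TCG — no ATG→stop ORF.
Frame +2: GAG TGT ATG TCC CGT TAA GGG CTC GTG TCG ATG CCC TGC TTC AGG GCA TAA CAT GCC CAT ATA AGG ATA TAT — ATG at 8, stop TAA at 17 → 12 nt; ATG at 32, stop TAA at 50 → 21 nt.
Frame +3: AGT GTA TGT CCC GTT AAG GGC TCG TGT CGA TGC CCT GCT TCA GGG CAT AAC ATG CCC ATA TAA GGA TAT ATC — ATG at 54, stop TAA at 63 → 12 nt.
Frame -1: CGA TAT ATC CTT ATA TGG GCA TGT TAT GCC CTG AAG CAG GGC ATC GAC ACG AGC CCT TAA CGG GAC ATA CAC TCT — no ATG→stop ORF.
Frame -2: GAT ATA TCC TTA TAT GGG CAT GTT ATG CCC TGA AGC AGG GCA TCG ACA CGA GCC CTT AAC GGG ACA TAC ACT — ATG at 26, stop TGA at 32 → 9 nt.
Frame -3: ATA TAT CCT TAT ATG GGC ATG TTA TGC CCT GAA GCA GGG CAT CGA CAC GAG CCC TTA ACG GGA CAT ACA CTC — no ATG→stop ORF.
Forward-strand max 21 nt; reverse-strand max 9 nt. The forward strand has the longer ORF.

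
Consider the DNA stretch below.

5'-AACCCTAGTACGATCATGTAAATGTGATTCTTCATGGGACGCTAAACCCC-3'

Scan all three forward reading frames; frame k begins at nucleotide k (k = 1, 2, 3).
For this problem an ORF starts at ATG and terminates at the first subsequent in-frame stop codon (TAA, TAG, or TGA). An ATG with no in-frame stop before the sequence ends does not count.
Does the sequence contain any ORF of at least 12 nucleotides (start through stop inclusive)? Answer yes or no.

Frame 1: AAC CCT AGT ACG ATC ATG TAA ATG TGA TTC TTC ATG GGA CGC TAA ACC — ATG at 16, stop TAA at 19 → 6 nt; ATG at 22, stop TGA at 25 → 6 nt; ATG at 34, stop TAA at 43 → 12 nt.
Frame 2: ACC CTA GTA CGA TCA TGT AAA TGT GAT TCT TCA TGG GAC GCT AAA CCC — no ATG→stop ORF.
Frame 3: CCC TAG TAC GAT CAT GTA AAT GTG ATT CTT CAT GGG ACG CTA AAC CCC — no ATG→stop ORF.
Frame 1 has an ORF of 12 nucleotides (positions 34–45) ≥ 12, so yes.

yes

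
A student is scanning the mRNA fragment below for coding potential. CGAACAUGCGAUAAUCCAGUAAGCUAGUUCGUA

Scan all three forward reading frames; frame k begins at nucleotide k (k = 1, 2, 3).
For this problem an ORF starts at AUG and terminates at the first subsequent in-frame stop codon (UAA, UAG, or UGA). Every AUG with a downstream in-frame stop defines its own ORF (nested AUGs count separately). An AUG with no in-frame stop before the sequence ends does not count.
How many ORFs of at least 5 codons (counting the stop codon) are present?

0

Frame 1: CGA ACA UGC GAU AAU CCA GUA AGC UAG UUC GUA — no AUG→stop ORF.
Frame 2: GAA CAU GCG AUA AUC CAG UAA GCU AGU UCG — no AUG→stop ORF.
Frame 3: AAC AUG CGA UAA UCC AGU AAG CUA GUU CGU — AUG at 6, stop UAA at 12 → 9 nt.
No ORF reaches 5 codons. Count = 0.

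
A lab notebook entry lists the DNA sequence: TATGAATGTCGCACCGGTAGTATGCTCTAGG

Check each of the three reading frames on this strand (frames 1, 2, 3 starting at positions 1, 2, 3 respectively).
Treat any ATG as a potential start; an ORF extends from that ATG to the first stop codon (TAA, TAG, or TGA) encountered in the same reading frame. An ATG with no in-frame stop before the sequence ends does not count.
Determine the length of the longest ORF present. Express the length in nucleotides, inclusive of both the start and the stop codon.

Frame 1: TAT GAA TGT CGC ACC GGT AGT ATG CTC TAG — ATG at 22, stop TAG at 28 → 9 nt.
Frame 2: ATG AAT GTC GCA CCG GTA GTA TGC TCT AGG — no ATG→stop ORF.
Frame 3: TGA ATG TCG CAC CGG TAG TAT GCT CTA — ATG at 6, stop TAG at 18 → 15 nt.
Longest: frame 3, positions 6–20, 15 nt = 5 codons = 4 aa. → 15 nucleotides.

15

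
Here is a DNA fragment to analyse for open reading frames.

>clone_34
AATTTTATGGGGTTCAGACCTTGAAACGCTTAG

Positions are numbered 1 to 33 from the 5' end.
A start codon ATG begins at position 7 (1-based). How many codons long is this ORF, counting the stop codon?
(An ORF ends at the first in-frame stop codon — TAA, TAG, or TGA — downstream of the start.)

6

Codons from position 7: ATG (7–9), GGG (10–12), TTC (13–15), AGA (16–18), CCT (19–21), TGA (22–24).
TGA is the first in-frame stop; that's 6 codons including the stop.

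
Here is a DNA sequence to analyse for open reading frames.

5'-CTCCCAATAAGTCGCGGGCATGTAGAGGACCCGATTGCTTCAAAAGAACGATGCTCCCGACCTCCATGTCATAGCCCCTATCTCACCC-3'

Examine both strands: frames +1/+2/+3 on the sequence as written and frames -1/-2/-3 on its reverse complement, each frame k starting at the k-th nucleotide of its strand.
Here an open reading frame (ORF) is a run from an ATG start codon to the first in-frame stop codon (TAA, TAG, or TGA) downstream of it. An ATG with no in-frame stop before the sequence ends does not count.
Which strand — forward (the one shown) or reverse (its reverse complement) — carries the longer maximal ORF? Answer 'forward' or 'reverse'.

Reverse complement (5'→3'): GGGTGAGATAGGGGCTATGACATGGAGGTCGGGAGCATCGTTCTTTTGAAGCAATCGGGTCCTCTACATGCCCGCGACTTATTGGGAG
Frame +1: CTC CCA ATA AGT CGC GGG CAT GTA GAG GAC CCG ATT GCT TCA AAA GAA CGA TGC TCC CGA CCT CCA TGT CAT AGC CCC TAT CTC ACC — no ATG→stop ORF.
Frame +2: TCC CAA TAA GTC GCG GGC ATG TAG AGG ACC CGA TTG CTT CAA AAG AAC GAT GCT CCC GAC CTC CAT GTC ATA GCC CCT ATC TCA CCC — ATG at 20, stop TAG at 23 → 6 nt.
Frame +3: CCC AAT AAG TCG CGG GCA TGT AGA GGA CCC GAT TGC TTC AAA AGA ACG ATG CTC CCG ACC TCC ATG TCA TAG CCC CTA TCT CAC — ATG at 51, stop TAG at 72 → 24 nt; ATG at 66, stop TAG at 72 → 9 nt.
Frame -1: GGG TGA GAT AGG GGC TAT GAC ATG GAG GTC GGG AGC ATC GTT CTT TTG AAG CAA TCG GGT CCT CTA CAT GCC CGC GAC TTA TTG GGA — no ATG→stop ORF.
Frame -2: GGT GAG ATA GGG GCT ATG ACA TGG AGG TCG GGA GCA TCG TTC TTT TGA AGC AAT CGG GTC CTC TAC ATG CCC GCG ACT TAT TGG GAG — ATG at 17, stop TGA at 47 → 33 nt.
Frame -3: GTG AGA TAG GGG CTA TGA CAT GGA GGT CGG GAG CAT CGT TCT TTT GAA GCA ATC GGG TCC TCT ACA TGC CCG CGA CTT ATT GGG — no ATG→stop ORF.
Forward-strand max 24 nt; reverse-strand max 33 nt. The reverse strand has the longer ORF.

reverse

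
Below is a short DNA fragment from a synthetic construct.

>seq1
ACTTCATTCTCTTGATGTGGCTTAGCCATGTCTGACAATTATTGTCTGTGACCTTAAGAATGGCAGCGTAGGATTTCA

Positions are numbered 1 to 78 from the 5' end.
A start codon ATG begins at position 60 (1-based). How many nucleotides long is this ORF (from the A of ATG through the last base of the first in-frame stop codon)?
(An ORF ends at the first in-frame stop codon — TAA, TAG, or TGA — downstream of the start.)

12

Codons from position 60: ATG (60–62), GCA (63–65), GCG (66–68), TAG (69–71).
TAG is the first in-frame stop; ORF spans 60–71, 12 nucleotides.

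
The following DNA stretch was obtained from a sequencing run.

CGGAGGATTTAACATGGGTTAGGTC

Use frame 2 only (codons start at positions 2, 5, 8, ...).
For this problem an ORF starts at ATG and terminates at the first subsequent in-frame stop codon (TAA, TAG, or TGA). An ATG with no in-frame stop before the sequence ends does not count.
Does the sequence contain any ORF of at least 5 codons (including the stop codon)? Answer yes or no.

no

Frame 2: GGA GGA TTT AAC ATG GGT TAG GTC — ATG at 14, stop TAG at 20 → 9 nt.
Largest ORF found is 3 codons < 5, so no.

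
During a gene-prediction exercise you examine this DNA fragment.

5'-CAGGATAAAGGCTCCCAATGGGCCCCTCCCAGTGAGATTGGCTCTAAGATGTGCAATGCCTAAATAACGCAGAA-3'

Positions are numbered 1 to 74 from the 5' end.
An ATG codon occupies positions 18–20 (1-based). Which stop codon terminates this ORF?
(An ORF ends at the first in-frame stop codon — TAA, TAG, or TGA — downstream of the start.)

TGA

Codons from position 18: ATG (18–20), GGC (21–23), CCC (24–26), TCC (27–29), CAG (30–32), TGA (33–35).
The first in-frame stop codon is TGA.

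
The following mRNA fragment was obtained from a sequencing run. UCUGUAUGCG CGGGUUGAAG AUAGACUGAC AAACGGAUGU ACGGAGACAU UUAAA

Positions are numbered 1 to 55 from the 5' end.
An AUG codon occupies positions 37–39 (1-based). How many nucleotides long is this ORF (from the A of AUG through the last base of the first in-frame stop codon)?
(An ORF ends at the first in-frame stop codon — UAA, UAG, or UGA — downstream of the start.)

18

Codons from position 37: AUG (37–39), UAC (40–42), GGA (43–45), GAC (46–48), AUU (49–51), UAA (52–54).
UAA is the first in-frame stop; ORF spans 37–54, 18 nucleotides.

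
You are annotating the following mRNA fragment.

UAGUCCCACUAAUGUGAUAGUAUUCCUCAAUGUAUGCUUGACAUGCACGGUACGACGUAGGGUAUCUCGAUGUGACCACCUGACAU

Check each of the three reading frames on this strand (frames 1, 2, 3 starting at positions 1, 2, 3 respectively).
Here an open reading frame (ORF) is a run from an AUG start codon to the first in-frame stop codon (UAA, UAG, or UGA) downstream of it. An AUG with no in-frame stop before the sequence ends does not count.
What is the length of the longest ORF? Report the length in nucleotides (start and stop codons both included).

Frame 1: UAG UCC CAC UAA UGU GAU AGU AUU CCU CAA UGU AUG CUU GAC AUG CAC GGU ACG ACG UAG GGU AUC UCG AUG UGA CCA CCU GAC — AUG at 34, stop UAG at 58 → 27 nt; AUG at 43, stop UAG at 58 → 18 nt; AUG at 70, stop UGA at 73 → 6 nt.
Frame 2: AGU CCC ACU AAU GUG AUA GUA UUC CUC AAU GUA UGC UUG ACA UGC ACG GUA CGA CGU AGG GUA UCU CGA UGU GAC CAC CUG ACA — no AUG→stop ORF.
Frame 3: GUC CCA CUA AUG UGA UAG UAU UCC UCA AUG UAU GCU UGA CAU GCA CGG UAC GAC GUA GGG UAU CUC GAU GUG ACC ACC UGA CAU — AUG at 12, stop UGA at 15 → 6 nt; AUG at 30, stop UGA at 39 → 12 nt.
Longest: frame 1, positions 34–60, 27 nt = 9 codons = 8 aa. → 27 nucleotides.

27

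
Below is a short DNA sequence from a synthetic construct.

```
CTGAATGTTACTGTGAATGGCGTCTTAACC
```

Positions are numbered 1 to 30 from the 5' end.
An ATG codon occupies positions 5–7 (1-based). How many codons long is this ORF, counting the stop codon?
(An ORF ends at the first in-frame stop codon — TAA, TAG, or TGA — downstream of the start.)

Codons from position 5: ATG (5–7), TTA (8–10), CTG (11–13), TGA (14–16).
TGA is the first in-frame stop; that's 4 codons including the stop.

4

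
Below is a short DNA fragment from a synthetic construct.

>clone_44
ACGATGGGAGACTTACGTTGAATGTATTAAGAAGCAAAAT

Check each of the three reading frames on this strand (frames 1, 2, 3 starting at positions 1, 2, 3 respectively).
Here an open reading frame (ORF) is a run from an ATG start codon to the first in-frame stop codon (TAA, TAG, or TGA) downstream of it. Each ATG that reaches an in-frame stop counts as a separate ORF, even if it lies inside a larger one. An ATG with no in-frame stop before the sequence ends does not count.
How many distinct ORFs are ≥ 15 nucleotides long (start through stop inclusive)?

Frame 1: ACG ATG GGA GAC TTA CGT TGA ATG TAT TAA GAA GCA AAA — ATG at 4, stop TGA at 19 → 18 nt; ATG at 22, stop TAA at 28 → 9 nt.
Frame 2: CGA TGG GAG ACT TAC GTT GAA TGT ATT AAG AAG CAA AAT — no ATG→stop ORF.
Frame 3: GAT GGG AGA CTT ACG TTG AAT GTA TTA AGA AGC AAA — no ATG→stop ORF.
ORFs ≥ 15 nucleotides: frame 1 4–21 (18 nucleotides). Count = 1.

1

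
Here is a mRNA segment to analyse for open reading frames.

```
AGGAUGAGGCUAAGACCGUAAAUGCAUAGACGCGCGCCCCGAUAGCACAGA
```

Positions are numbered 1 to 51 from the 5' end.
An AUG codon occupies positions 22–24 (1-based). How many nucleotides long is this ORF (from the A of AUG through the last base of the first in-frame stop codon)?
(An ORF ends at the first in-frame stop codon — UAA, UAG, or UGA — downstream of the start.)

24

Codons from position 22: AUG (22–24), CAU (25–27), AGA (28–30), CGC (31–33), GCG (34–36), CCC (37–39), CGA (40–42), UAG (43–45).
UAG is the first in-frame stop; ORF spans 22–45, 24 nucleotides.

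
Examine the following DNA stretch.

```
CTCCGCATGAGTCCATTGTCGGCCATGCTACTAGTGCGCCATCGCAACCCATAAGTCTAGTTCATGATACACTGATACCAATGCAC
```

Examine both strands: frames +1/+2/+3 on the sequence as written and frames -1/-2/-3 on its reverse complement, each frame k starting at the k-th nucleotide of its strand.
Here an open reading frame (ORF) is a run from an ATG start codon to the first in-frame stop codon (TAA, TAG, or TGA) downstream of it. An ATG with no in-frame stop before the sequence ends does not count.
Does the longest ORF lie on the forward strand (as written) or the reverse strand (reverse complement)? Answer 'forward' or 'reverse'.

Reverse complement (5'→3'): GTGCATTGGTATCAGTGTATCATGAACTAGACTTATGGGTTGCGATGGCGCACTAGTAGCATGGCCGACAATGGACTCATGCGGAG
Frame +1: CTC CGC ATG AGT CCA TTG TCG GCC ATG CTA CTA GTG CGC CAT CGC AAC CCA TAA GTC TAG TTC ATG ATA CAC TGA TAC CAA TGC — ATG at 7, stop TAA at 52 → 48 nt; ATG at 25, stop TAA at 52 → 30 nt; ATG at 64, stop TGA at 73 → 12 nt.
Frame +2: TCC GCA TGA GTC CAT TGT CGG CCA TGC TAC TAG TGC GCC ATC GCA ACC CAT AAG TCT AGT TCA TGA TAC ACT GAT ACC AAT GCA — no ATG→stop ORF.
Frame +3: CCG CAT GAG TCC ATT GTC GGC CAT GCT ACT AGT GCG CCA TCG CAA CCC ATA AGT CTA GTT CAT GAT ACA CTG ATA CCA ATG CAC — no ATG→stop ORF.
Frame -1: GTG CAT TGG TAT CAG TGT ATC ATG AAC TAG ACT TAT GGG TTG CGA TGG CGC ACT AGT AGC ATG GCC GAC AAT GGA CTC ATG CGG — ATG at 22, stop TAG at 28 → 9 nt.
Frame -2: TGC ATT GGT ATC AGT GTA TCA TGA ACT AGA CTT ATG GGT TGC GAT GGC GCA CTA GTA GCA TGG CCG ACA ATG GAC TCA TGC GGA — no ATG→stop ORF.
Frame -3: GCA TTG GTA TCA GTG TAT CAT GAA CTA GAC TTA TGG GTT GCG ATG GCG CAC TAG TAG CAT GGC CGA CAA TGG ACT CAT GCG GAG — ATG at 45, stop TAG at 54 → 12 nt.
Forward-strand max 48 nt; reverse-strand max 12 nt. The forward strand has the longer ORF.

forward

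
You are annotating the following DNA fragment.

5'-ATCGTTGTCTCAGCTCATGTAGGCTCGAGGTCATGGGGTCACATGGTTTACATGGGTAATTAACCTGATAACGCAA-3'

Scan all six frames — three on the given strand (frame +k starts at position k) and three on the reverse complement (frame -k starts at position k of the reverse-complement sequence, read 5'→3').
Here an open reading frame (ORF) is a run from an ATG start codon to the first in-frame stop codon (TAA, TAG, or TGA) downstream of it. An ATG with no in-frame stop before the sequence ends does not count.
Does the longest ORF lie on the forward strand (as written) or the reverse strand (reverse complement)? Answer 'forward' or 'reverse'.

forward

Reverse complement (5'→3'): TTGCGTTATCAGGTTAATTACCCATGTAAACCATGTGACCCCATGACCTCGAGCCTACATGAGCTGAGACAACGAT
Frame +1: ATC GTT GTC TCA GCT CAT GTA GGC TCG AGG TCA TGG GGT CAC ATG GTT TAC ATG GGT AAT TAA CCT GAT AAC GCA — ATG at 43, stop TAA at 61 → 21 nt; ATG at 52, stop TAA at 61 → 12 nt.
Frame +2: TCG TTG TCT CAG CTC ATG TAG GCT CGA GGT CAT GGG GTC ACA TGG TTT ACA TGG GTA ATT AAC CTG ATA ACG CAA — ATG at 17, stop TAG at 20 → 6 nt.
Frame +3: CGT TGT CTC AGC TCA TGT AGG CTC GAG GTC ATG GGG TCA CAT GGT TTA CAT GGG TAA TTA ACC TGA TAA CGC — ATG at 33, stop TAA at 57 → 27 nt.
Frame -1: TTG CGT TAT CAG GTT AAT TAC CCA TGT AAA CCA TGT GAC CCC ATG ACC TCG AGC CTA CAT GAG CTG AGA CAA CGA — no ATG→stop ORF.
Frame -2: TGC GTT ATC AGG TTA ATT ACC CAT GTA AAC CAT GTG ACC CCA TGA CCT CGA GCC TAC ATG AGC TGA GAC AAC GAT — ATG at 59, stop TGA at 65 → 9 nt.
Frame -3: GCG TTA TCA GGT TAA TTA CCC ATG TAA ACC ATG TGA CCC CAT GAC CTC GAG CCT ACA TGA GCT GAG ACA ACG — ATG at 24, stop TAA at 27 → 6 nt; ATG at 33, stop TGA at 36 → 6 nt.
Forward-strand max 27 nt; reverse-strand max 9 nt. The forward strand has the longer ORF.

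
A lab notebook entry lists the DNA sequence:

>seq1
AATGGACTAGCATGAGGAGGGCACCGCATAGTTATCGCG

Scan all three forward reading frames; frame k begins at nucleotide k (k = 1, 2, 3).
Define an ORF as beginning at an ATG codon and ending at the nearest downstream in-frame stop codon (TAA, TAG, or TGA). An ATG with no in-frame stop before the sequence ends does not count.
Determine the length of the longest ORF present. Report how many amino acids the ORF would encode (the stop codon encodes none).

Frame 1: AAT GGA CTA GCA TGA GGA GGG CAC CGC ATA GTT ATC GCG — no ATG→stop ORF.
Frame 2: ATG GAC TAG CAT GAG GAG GGC ACC GCA TAG TTA TCG — ATG at 2, stop TAG at 8 → 9 nt.
Frame 3: TGG ACT AGC ATG AGG AGG GCA CCG CAT AGT TAT CGC — no ATG→stop ORF.
Longest: frame 2, positions 2–10, 9 nt = 3 codons = 2 aa. → 2 amino acids.

2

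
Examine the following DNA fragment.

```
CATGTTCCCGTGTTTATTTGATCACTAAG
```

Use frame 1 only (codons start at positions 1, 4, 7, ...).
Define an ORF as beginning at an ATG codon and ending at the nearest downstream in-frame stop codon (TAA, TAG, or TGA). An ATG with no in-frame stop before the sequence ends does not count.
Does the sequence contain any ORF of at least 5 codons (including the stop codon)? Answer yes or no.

Frame 1: CAT GTT CCC GTG TTT ATT TGA TCA CTA — no ATG→stop ORF.
Largest ORF found is 0 codons < 5, so no.

no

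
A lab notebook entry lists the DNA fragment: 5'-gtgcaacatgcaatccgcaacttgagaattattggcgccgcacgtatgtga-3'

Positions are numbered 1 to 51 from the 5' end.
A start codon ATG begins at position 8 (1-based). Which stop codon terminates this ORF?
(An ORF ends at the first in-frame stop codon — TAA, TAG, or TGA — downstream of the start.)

TGA

Codons from position 8: ATG (8–10), CAA (11–13), TCC (14–16), GCA (17–19), ACT (20–22), TGA (23–25).
The first in-frame stop codon is TGA.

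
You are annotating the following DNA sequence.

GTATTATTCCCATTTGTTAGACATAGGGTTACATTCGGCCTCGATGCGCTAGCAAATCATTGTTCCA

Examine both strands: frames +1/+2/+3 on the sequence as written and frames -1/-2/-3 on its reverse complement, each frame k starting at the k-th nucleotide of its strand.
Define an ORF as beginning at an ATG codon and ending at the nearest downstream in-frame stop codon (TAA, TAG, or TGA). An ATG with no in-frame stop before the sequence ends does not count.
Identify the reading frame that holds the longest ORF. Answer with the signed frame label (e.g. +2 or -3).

-2

Reverse complement (5'→3'): TGGAACAATGATTTGCTAGCGCATCGAGGCCGAATGTAACCCTATGTCTAACAAATGGGAATAATAC
Frame +1: GTA TTA TTC CCA TTT GTT AGA CAT AGG GTT ACA TTC GGC CTC GAT GCG CTA GCA AAT CAT TGT TCC — no ATG→stop ORF.
Frame +2: TAT TAT TCC CAT TTG TTA GAC ATA GGG TTA CAT TCG GCC TCG ATG CGC TAG CAA ATC ATT GTT CCA — ATG at 44, stop TAG at 50 → 9 nt.
Frame +3: ATT ATT CCC ATT TGT TAG ACA TAG GGT TAC ATT CGG CCT CGA TGC GCT AGC AAA TCA TTG TTC — no ATG→stop ORF.
Frame -1: TGG AAC AAT GAT TTG CTA GCG CAT CGA GGC CGA ATG TAA CCC TAT GTC TAA CAA ATG GGA ATA ATA — ATG at 34, stop TAA at 37 → 6 nt.
Frame -2: GGA ACA ATG ATT TGC TAG CGC ATC GAG GCC GAA TGT AAC CCT ATG TCT AAC AAA TGG GAA TAA TAC — ATG at 8, stop TAG at 17 → 12 nt; ATG at 44, stop TAA at 62 → 21 nt.
Frame -3: GAA CAA TGA TTT GCT AGC GCA TCG AGG CCG AAT GTA ACC CTA TGT CTA ACA AAT GGG AAT AAT — no ATG→stop ORF.
Longest ORF is 21 nt in frame -2 (positions 44–64).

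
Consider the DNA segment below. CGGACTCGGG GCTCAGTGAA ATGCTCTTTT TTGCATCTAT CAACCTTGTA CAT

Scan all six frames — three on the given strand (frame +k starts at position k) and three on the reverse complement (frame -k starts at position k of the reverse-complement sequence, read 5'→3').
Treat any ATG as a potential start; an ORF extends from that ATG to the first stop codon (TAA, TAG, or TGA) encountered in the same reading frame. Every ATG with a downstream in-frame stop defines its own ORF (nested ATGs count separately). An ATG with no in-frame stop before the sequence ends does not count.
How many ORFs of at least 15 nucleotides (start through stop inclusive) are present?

1

Reverse complement (5'→3'): ATGTACAAGGTTGATAGATGCAAAAAAGAGCATTTCACTGAGCCCCGAGTCCG
Frame +1: CGG ACT CGG GGC TCA GTG AAA TGC TCT TTT TTG CAT CTA TCA ACC TTG TAC — no ATG→stop ORF.
Frame +2: GGA CTC GGG GCT CAG TGA AAT GCT CTT TTT TGC ATC TAT CAA CCT TGT ACA — no ATG→stop ORF.
Frame +3: GAC TCG GGG CTC AGT GAA ATG CTC TTT TTT GCA TCT ATC AAC CTT GTA CAT — no ATG→stop ORF.
Frame -1: ATG TAC AAG GTT GAT AGA TGC AAA AAA GAG CAT TTC ACT GAG CCC CGA GTC — no ATG→stop ORF.
Frame -2: TGT ACA AGG TTG ATA GAT GCA AAA AAG AGC ATT TCA CTG AGC CCC GAG TCC — no ATG→stop ORF.
Frame -3: GTA CAA GGT TGA TAG ATG CAA AAA AGA GCA TTT CAC TGA GCC CCG AGT CCG — ATG at 18, stop TGA at 39 → 24 nt.
ORFs ≥ 15 nucleotides: frame -3 18–41 (24 nucleotides). Count = 1.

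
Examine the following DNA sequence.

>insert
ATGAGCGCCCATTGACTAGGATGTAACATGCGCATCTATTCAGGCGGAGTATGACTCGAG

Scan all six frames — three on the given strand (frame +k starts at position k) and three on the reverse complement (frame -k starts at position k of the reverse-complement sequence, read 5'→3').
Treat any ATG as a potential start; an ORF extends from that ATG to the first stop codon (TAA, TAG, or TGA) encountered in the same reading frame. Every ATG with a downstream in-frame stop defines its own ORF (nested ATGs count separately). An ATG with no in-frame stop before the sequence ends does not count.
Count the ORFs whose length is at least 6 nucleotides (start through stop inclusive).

Reverse complement (5'→3'): CTCGAGTCATACTCCGCCTGAATAGATGCGCATGTTACATCCTAGTCAATGGGCGCTCAT
Frame +1: ATG AGC GCC CAT TGA CTA GGA TGT AAC ATG CGC ATC TAT TCA GGC GGA GTA TGA CTC GAG — ATG at 1, stop TGA at 13 → 15 nt; ATG at 28, stop TGA at 52 → 27 nt.
Frame +2: TGA GCG CCC ATT GAC TAG GAT GTA ACA TGC GCA TCT ATT CAG GCG GAG TAT GAC TCG — no ATG→stop ORF.
Frame +3: GAG CGC CCA TTG ACT AGG ATG TAA CAT GCG CAT CTA TTC AGG CGG AGT ATG ACT CGA — ATG at 21, stop TAA at 24 → 6 nt.
Frame -1: CTC GAG TCA TAC TCC GCC TGA ATA GAT GCG CAT GTT ACA TCC TAG TCA ATG GGC GCT CAT — no ATG→stop ORF.
Frame -2: TCG AGT CAT ACT CCG CCT GAA TAG ATG CGC ATG TTA CAT CCT AGT CAA TGG GCG CTC — no ATG→stop ORF.
Frame -3: CGA GTC ATA CTC CGC CTG AAT AGA TGC GCA TGT TAC ATC CTA GTC AAT GGG CGC TCA — no ATG→stop ORF.
ORFs ≥ 6 nucleotides: frame +1 1–15 (15 nucleotides), frame +1 28–54 (27 nucleotides), frame +3 21–26 (6 nucleotides). Count = 3.

3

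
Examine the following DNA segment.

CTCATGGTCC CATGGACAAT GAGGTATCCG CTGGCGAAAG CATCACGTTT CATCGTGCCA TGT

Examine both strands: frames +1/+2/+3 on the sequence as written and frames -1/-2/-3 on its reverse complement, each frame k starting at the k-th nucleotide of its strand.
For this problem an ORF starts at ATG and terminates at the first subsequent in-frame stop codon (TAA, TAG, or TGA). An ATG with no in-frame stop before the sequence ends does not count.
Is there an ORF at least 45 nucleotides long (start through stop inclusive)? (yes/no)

no

Reverse complement (5'→3'): ACATGGCACGATGAAACGTGATGCTTTCGCCAGCGGATACCTCATTGTCCATGGGACCATGAG
Frame +1: CTC ATG GTC CCA TGG ACA ATG AGG TAT CCG CTG GCG AAA GCA TCA CGT TTC ATC GTG CCA TGT — no ATG→stop ORF.
Frame +2: TCA TGG TCC CAT GGA CAA TGA GGT ATC CGC TGG CGA AAG CAT CAC GTT TCA TCG TGC CAT — no ATG→stop ORF.
Frame +3: CAT GGT CCC ATG GAC AAT GAG GTA TCC GCT GGC GAA AGC ATC ACG TTT CAT CGT GCC ATG — no ATG→stop ORF.
Frame -1: ACA TGG CAC GAT GAA ACG TGA TGC TTT CGC CAG CGG ATA CCT CAT TGT CCA TGG GAC CAT GAG — no ATG→stop ORF.
Frame -2: CAT GGC ACG ATG AAA CGT GAT GCT TTC GCC AGC GGA TAC CTC ATT GTC CAT GGG ACC ATG — no ATG→stop ORF.
Frame -3: ATG GCA CGA TGA AAC GTG ATG CTT TCG CCA GCG GAT ACC TCA TTG TCC ATG GGA CCA TGA — ATG at 3, stop TGA at 12 → 12 nt; ATG at 21, stop TGA at 60 → 42 nt; ATG at 51, stop TGA at 60 → 12 nt.
Largest ORF found is 42 nucleotides < 45, so no.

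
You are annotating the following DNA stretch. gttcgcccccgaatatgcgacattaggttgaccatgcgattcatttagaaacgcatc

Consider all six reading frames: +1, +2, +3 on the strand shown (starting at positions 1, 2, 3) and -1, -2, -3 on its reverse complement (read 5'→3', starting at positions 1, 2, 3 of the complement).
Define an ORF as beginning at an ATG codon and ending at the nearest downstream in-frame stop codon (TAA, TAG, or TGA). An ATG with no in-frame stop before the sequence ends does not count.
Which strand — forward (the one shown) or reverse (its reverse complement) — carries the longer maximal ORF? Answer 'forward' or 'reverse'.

Reverse complement (5'→3'): GATGCGTTTCTAAATGAATCGCATGGTCAACCTAATGTCGCATATTCGGGGGCGAAC
Frame +1: GTT CGC CCC CGA ATA TGC GAC ATT AGG TTG ACC ATG CGA TTC ATT TAG AAA CGC ATC — ATG at 34, stop TAG at 46 → 15 nt.
Frame +2: TTC GCC CCC GAA TAT GCG ACA TTA GGT TGA CCA TGC GAT TCA TTT AGA AAC GCA — no ATG→stop ORF.
Frame +3: TCG CCC CCG AAT ATG CGA CAT TAG GTT GAC CAT GCG ATT CAT TTA GAA ACG CAT — ATG at 15, stop TAG at 24 → 12 nt.
Frame -1: GAT GCG TTT CTA AAT GAA TCG CAT GGT CAA CCT AAT GTC GCA TAT TCG GGG GCG AAC — no ATG→stop ORF.
Frame -2: ATG CGT TTC TAA ATG AAT CGC ATG GTC AAC CTA ATG TCG CAT ATT CGG GGG CGA — ATG at 2, stop TAA at 11 → 12 nt.
Frame -3: TGC GTT TCT AAA TGA ATC GCA TGG TCA ACC TAA TGT CGC ATA TTC GGG GGC GAA — no ATG→stop ORF.
Forward-strand max 15 nt; reverse-strand max 12 nt. The forward strand has the longer ORF.

forward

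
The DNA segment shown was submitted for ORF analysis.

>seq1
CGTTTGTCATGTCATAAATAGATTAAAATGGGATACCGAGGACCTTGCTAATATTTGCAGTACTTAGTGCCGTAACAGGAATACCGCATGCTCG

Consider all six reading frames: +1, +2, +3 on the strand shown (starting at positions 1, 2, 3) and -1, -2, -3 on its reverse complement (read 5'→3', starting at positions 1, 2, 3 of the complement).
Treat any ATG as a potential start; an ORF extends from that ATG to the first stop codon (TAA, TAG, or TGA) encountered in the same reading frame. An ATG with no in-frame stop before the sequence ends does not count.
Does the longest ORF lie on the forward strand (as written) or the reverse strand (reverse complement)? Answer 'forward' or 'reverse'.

Reverse complement (5'→3'): CGAGCATGCGGTATTCCTGTTACGGCACTAAGTACTGCAAATATTAGCAAGGTCCTCGGTATCCCATTTTAATCTATTTATGACATGACAAACG
Frame +1: CGT TTG TCA TGT CAT AAA TAG ATT AAA ATG GGA TAC CGA GGA CCT TGC TAA TAT TTG CAG TAC TTA GTG CCG TAA CAG GAA TAC CGC ATG CTC — ATG at 28, stop TAA at 49 → 24 nt.
Frame +2: GTT TGT CAT GTC ATA AAT AGA TTA AAA TGG GAT ACC GAG GAC CTT GCT AAT ATT TGC AGT ACT TAG TGC CGT AAC AGG AAT ACC GCA TGC TCG — no ATG→stop ORF.
Frame +3: TTT GTC ATG TCA TAA ATA GAT TAA AAT GGG ATA CCG AGG ACC TTG CTA ATA TTT GCA GTA CTT AGT GCC GTA ACA GGA ATA CCG CAT GCT — ATG at 9, stop TAA at 15 → 9 nt.
Frame -1: CGA GCA TGC GGT ATT CCT GTT ACG GCA CTA AGT ACT GCA AAT ATT AGC AAG GTC CTC GGT ATC CCA TTT TAA TCT ATT TAT GAC ATG ACA AAC — no ATG→stop ORF.
Frame -2: GAG CAT GCG GTA TTC CTG TTA CGG CAC TAA GTA CTG CAA ATA TTA GCA AGG TCC TCG GTA TCC CAT TTT AAT CTA TTT ATG ACA TGA CAA ACG — ATG at 80, stop TGA at 86 → 9 nt.
Frame -3: AGC ATG CGG TAT TCC TGT TAC GGC ACT AAG TAC TGC AAA TAT TAG CAA GGT CCT CGG TAT CCC ATT TTA ATC TAT TTA TGA CAT GAC AAA — ATG at 6, stop TAG at 45 → 42 nt.
Forward-strand max 24 nt; reverse-strand max 42 nt. The reverse strand has the longer ORF.

reverse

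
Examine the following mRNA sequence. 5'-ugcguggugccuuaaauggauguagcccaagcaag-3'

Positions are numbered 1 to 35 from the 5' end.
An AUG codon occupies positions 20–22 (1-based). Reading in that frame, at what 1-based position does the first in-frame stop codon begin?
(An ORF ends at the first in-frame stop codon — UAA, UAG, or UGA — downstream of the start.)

Codons from position 20: AUG (20–22), UAG (23–25).
UAG is a stop codon; it begins at position 23.

23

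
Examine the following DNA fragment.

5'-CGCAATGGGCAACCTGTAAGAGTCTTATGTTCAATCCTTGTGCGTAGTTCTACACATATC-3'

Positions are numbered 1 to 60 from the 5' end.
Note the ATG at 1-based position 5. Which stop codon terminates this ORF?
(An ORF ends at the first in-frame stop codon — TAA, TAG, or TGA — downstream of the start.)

Codons from position 5: ATG (5–7), GGC (8–10), AAC (11–13), CTG (14–16), TAA (17–19).
The first in-frame stop codon is TAA.

TAA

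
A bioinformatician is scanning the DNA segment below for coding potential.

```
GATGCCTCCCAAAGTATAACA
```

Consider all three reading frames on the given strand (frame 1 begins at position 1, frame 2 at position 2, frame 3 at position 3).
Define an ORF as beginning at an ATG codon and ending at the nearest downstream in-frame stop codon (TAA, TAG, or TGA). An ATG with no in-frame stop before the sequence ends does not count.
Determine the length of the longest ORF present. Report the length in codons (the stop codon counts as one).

Frame 1: GAT GCC TCC CAA AGT ATA ACA — no ATG→stop ORF.
Frame 2: ATG CCT CCC AAA GTA TAA — ATG at 2, stop TAA at 17 → 18 nt.
Frame 3: TGC CTC CCA AAG TAT AAC — no ATG→stop ORF.
Longest: frame 2, positions 2–19, 18 nt = 6 codons = 5 aa. → 6 codons.

6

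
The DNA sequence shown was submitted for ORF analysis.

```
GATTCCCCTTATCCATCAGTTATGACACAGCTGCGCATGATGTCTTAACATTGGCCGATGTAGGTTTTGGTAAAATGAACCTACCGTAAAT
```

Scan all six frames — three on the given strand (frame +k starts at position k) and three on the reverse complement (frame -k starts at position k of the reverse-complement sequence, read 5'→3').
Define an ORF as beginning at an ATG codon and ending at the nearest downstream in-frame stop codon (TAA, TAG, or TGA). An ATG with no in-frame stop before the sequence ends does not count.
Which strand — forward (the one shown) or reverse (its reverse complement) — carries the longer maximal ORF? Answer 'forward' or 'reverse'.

Reverse complement (5'→3'): ATTTACGGTAGGTTCATTTTACCAAAACCTACATCGGCCAATGTTAAGACATCATGCGCAGCTGTGTCATAACTGATGGATAAGGGGAATC
Frame +1: GAT TCC CCT TAT CCA TCA GTT ATG ACA CAG CTG CGC ATG ATG TCT TAA CAT TGG CCG ATG TAG GTT TTG GTA AAA TGA ACC TAC CGT AAA — ATG at 22, stop TAA at 46 → 27 nt; ATG at 37, stop TAA at 46 → 12 nt; ATG at 40, stop TAA at 46 → 9 nt; ATG at 58, stop TAG at 61 → 6 nt.
Frame +2: ATT CCC CTT ATC CAT CAG TTA TGA CAC AGC TGC GCA TGA TGT CTT AAC ATT GGC CGA TGT AGG TTT TGG TAA AAT GAA CCT ACC GTA AAT — no ATG→stop ORF.
Frame +3: TTC CCC TTA TCC ATC AGT TAT GAC ACA GCT GCG CAT GAT GTC TTA ACA TTG GCC GAT GTA GGT TTT GGT AAA ATG AAC CTA CCG TAA — ATG at 75, stop TAA at 87 → 15 nt.
Frame -1: ATT TAC GGT AGG TTC ATT TTA CCA AAA CCT ACA TCG GCC AAT GTT AAG ACA TCA TGC GCA GCT GTG TCA TAA CTG ATG GAT AAG GGG AAT — no ATG→stop ORF.
Frame -2: TTT ACG GTA GGT TCA TTT TAC CAA AAC CTA CAT CGG CCA ATG TTA AGA CAT CAT GCG CAG CTG TGT CAT AAC TGA TGG ATA AGG GGA ATC — ATG at 41, stop TGA at 74 → 36 nt.
Frame -3: TTA CGG TAG GTT CAT TTT ACC AAA ACC TAC ATC GGC CAA TGT TAA GAC ATC ATG CGC AGC TGT GTC ATA ACT GAT GGA TAA GGG GAA — ATG at 54, stop TAA at 81 → 30 nt.
Forward-strand max 27 nt; reverse-strand max 36 nt. The reverse strand has the longer ORF.

reverse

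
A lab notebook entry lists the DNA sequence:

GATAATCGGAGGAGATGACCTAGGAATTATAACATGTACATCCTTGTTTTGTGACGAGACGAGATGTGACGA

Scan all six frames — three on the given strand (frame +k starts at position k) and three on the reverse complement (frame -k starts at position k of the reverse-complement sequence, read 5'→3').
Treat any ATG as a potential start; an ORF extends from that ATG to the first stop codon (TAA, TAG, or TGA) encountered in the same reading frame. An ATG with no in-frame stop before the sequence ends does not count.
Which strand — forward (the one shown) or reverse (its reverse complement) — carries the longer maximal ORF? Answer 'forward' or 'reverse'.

forward

Reverse complement (5'→3'): TCGTCACATCTCGTCTCGTCACAAAACAAGGATGTACATGTTATAATTCCTAGGTCATCTCCTCCGATTATC
Frame +1: GAT AAT CGG AGG AGA TGA CCT AGG AAT TAT AAC ATG TAC ATC CTT GTT TTG TGA CGA GAC GAG ATG TGA CGA — ATG at 34, stop TGA at 52 → 21 nt; ATG at 64, stop TGA at 67 → 6 nt.
Frame +2: ATA ATC GGA GGA GAT GAC CTA GGA ATT ATA ACA TGT ACA TCC TTG TTT TGT GAC GAG ACG AGA TGT GAC — no ATG→stop ORF.
Frame +3: TAA TCG GAG GAG ATG ACC TAG GAA TTA TAA CAT GTA CAT CCT TGT TTT GTG ACG AGA CGA GAT GTG ACG — ATG at 15, stop TAG at 21 → 9 nt.
Frame -1: TCG TCA CAT CTC GTC TCG TCA CAA AAC AAG GAT GTA CAT GTT ATA ATT CCT AGG TCA TCT CCT CCG ATT ATC — no ATG→stop ORF.
Frame -2: CGT CAC ATC TCG TCT CGT CAC AAA ACA AGG ATG TAC ATG TTA TAA TTC CTA GGT CAT CTC CTC CGA TTA — ATG at 32, stop TAA at 44 → 15 nt; ATG at 38, stop TAA at 44 → 9 nt.
Frame -3: GTC ACA TCT CGT CTC GTC ACA AAA CAA GGA TGT ACA TGT TAT AAT TCC TAG GTC ATC TCC TCC GAT TAT — no ATG→stop ORF.
Forward-strand max 21 nt; reverse-strand max 15 nt. The forward strand has the longer ORF.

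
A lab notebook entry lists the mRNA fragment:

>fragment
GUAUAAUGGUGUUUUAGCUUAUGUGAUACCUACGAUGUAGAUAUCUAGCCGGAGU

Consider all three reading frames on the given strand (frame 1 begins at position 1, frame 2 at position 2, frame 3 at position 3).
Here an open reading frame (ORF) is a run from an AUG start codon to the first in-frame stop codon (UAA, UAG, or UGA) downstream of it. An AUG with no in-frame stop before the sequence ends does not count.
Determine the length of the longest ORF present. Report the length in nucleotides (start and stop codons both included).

Frame 1: GUA UAA UGG UGU UUU AGC UUA UGU GAU ACC UAC GAU GUA GAU AUC UAG CCG GAG — no AUG→stop ORF.
Frame 2: UAU AAU GGU GUU UUA GCU UAU GUG AUA CCU ACG AUG UAG AUA UCU AGC CGG AGU — AUG at 35, stop UAG at 38 → 6 nt.
Frame 3: AUA AUG GUG UUU UAG CUU AUG UGA UAC CUA CGA UGU AGA UAU CUA GCC GGA — AUG at 6, stop UAG at 15 → 12 nt; AUG at 21, stop UGA at 24 → 6 nt.
Longest: frame 3, positions 6–17, 12 nt = 4 codons = 3 aa. → 12 nucleotides.

12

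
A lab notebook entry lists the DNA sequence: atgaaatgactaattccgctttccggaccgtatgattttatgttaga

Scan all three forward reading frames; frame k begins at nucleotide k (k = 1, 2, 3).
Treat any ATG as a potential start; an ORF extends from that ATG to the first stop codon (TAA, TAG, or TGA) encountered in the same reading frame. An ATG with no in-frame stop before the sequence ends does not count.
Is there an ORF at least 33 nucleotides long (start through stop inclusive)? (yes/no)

Frame 1: ATG AAA TGA CTA ATT CCG CTT TCC GGA CCG TAT GAT TTT ATG TTA — ATG at 1, stop TGA at 7 → 9 nt.
Frame 2: TGA AAT GAC TAA TTC CGC TTT CCG GAC CGT ATG ATT TTA TGT TAG — ATG at 32, stop TAG at 44 → 15 nt.
Frame 3: GAA ATG ACT AAT TCC GCT TTC CGG ACC GTA TGA TTT TAT GTT AGA — ATG at 6, stop TGA at 33 → 30 nt.
Largest ORF found is 30 nucleotides < 33, so no.

no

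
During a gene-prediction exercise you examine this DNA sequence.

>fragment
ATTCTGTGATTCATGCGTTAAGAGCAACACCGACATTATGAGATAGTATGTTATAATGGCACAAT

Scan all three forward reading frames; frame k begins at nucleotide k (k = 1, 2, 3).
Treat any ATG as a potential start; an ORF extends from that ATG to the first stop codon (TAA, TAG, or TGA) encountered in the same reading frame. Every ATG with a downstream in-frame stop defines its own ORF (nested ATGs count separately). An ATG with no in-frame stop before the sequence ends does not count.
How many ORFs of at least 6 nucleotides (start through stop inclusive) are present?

3

Frame 1: ATT CTG TGA TTC ATG CGT TAA GAG CAA CAC CGA CAT TAT GAG ATA GTA TGT TAT AAT GGC ACA — ATG at 13, stop TAA at 19 → 9 nt.
Frame 2: TTC TGT GAT TCA TGC GTT AAG AGC AAC ACC GAC ATT ATG AGA TAG TAT GTT ATA ATG GCA CAA — ATG at 38, stop TAG at 44 → 9 nt.
Frame 3: TCT GTG ATT CAT GCG TTA AGA GCA ACA CCG ACA TTA TGA GAT AGT ATG TTA TAA TGG CAC AAT — ATG at 48, stop TAA at 54 → 9 nt.
ORFs ≥ 6 nucleotides: frame 1 13–21 (9 nucleotides), frame 2 38–46 (9 nucleotides), frame 3 48–56 (9 nucleotides). Count = 3.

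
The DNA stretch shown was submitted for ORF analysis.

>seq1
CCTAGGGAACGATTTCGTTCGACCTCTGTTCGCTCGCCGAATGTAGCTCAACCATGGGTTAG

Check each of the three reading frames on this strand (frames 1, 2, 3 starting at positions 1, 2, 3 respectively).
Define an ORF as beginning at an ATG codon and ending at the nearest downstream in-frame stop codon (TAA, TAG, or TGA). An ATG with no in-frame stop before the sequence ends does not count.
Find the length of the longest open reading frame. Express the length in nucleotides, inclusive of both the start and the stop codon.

9

Frame 1: CCT AGG GAA CGA TTT CGT TCG ACC TCT GTT CGC TCG CCG AAT GTA GCT CAA CCA TGG GTT — no ATG→stop ORF.
Frame 2: CTA GGG AAC GAT TTC GTT CGA CCT CTG TTC GCT CGC CGA ATG TAG CTC AAC CAT GGG TTA — ATG at 41, stop TAG at 44 → 6 nt.
Frame 3: TAG GGA ACG ATT TCG TTC GAC CTC TGT TCG CTC GCC GAA TGT AGC TCA ACC ATG GGT TAG — ATG at 54, stop TAG at 60 → 9 nt.
Longest: frame 3, positions 54–62, 9 nt = 3 codons = 2 aa. → 9 nucleotides.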